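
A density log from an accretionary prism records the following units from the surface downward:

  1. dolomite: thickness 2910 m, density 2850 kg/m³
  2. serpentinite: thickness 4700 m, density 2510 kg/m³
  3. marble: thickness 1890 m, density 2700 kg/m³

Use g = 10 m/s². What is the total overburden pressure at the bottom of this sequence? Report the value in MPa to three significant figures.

dolomite: 2850 kg/m³ × 10 m/s² × 2910 m = 8.293×10^7 Pa = 82.94 MPa
serpentinite: 2510 kg/m³ × 10 m/s² × 4700 m = 1.180×10^8 Pa = 118.0 MPa
marble: 2700 kg/m³ × 10 m/s² × 1890 m = 5.103×10^7 Pa = 51.03 MPa
Total = 82.94 + 118.0 + 51.03 = 251.94 MPa

252 MPa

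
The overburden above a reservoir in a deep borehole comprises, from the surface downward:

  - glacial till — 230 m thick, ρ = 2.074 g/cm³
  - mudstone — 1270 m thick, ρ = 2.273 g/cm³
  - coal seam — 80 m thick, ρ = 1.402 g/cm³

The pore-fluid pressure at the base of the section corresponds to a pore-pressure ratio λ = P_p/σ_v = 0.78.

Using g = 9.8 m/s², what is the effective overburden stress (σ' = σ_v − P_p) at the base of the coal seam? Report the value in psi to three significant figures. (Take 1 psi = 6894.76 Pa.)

1090 psi

Overburden (lithostatic) stress σ_v:
glacial till: 2074 kg/m³ × 9.8 m/s² × 230 m = 4.675×10^6 Pa = 4.675 MPa
mudstone: 2273 kg/m³ × 9.8 m/s² × 1270 m = 2.829×10^7 Pa = 28.29 MPa
coal seam: 1402 kg/m³ × 9.8 m/s² × 80 m = 1.099×10^6 Pa = 1.099 MPa
Total = 4.675 + 28.29 + 1.099 = 34.064 MPa
Pore pressure P_p = λ·σ_v = 0.78 × 34.06 MPa = 26.57 MPa
Effective stress σ' = σ_v − P_p = 34.06 − 26.57 = 7.4940 MPa = 1086.9 psi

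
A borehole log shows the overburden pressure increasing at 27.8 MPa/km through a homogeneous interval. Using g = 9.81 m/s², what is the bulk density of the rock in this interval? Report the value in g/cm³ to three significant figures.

2.83 g/cm³

ρ = (dP/dz)/g = 27.8 MPa/km / 9.81 m/s² = 27800 Pa/m / 9.81 m/s² = 2833.8 kg/m³
= 2.834 g/cm³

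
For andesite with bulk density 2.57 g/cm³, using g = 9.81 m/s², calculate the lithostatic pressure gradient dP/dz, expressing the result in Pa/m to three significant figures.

dP/dz = ρg = 2570 kg/m³ × 9.81 m/s² = 25212 Pa/m

25200 Pa/m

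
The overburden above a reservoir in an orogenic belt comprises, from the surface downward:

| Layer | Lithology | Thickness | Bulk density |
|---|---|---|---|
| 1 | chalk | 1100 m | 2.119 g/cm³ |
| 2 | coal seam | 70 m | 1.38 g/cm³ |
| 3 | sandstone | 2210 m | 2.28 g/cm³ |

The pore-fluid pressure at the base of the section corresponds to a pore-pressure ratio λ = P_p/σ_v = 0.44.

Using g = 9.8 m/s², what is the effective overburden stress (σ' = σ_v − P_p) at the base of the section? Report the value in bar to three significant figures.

Overburden (lithostatic) stress σ_v:
chalk: 2119 kg/m³ × 9.8 m/s² × 1100 m = 2.284×10^7 Pa = 22.84 MPa
coal seam: 1380 kg/m³ × 9.8 m/s² × 70 m = 9.467×10^5 Pa = 0.9467 MPa
sandstone: 2280 kg/m³ × 9.8 m/s² × 2210 m = 4.938×10^7 Pa = 49.38 MPa
Total = 22.84 + 0.9467 + 49.38 = 73.170 MPa
Pore pressure P_p = λ·σ_v = 0.44 × 73.17 MPa = 32.19 MPa
Effective stress σ' = σ_v − P_p = 73.17 − 32.19 = 40.975 MPa = 409.75 bar

410 bar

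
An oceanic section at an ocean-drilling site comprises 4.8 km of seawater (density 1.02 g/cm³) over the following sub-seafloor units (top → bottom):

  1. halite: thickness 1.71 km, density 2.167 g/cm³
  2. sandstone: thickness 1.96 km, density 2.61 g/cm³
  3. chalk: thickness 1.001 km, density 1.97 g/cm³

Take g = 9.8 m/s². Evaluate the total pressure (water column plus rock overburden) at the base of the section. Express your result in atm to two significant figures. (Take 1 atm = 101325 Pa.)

1500 atm

seawater: 1020 kg/m³ × 9.8 m/s² × 4800 m = 4.798×10^7 Pa = 473.5 atm
halite: 2167 kg/m³ × 9.8 m/s² × 1710 m = 3.631×10^7 Pa = 358.4 atm
sandstone: 2610 kg/m³ × 9.8 m/s² × 1960 m = 5.013×10^7 Pa = 494.8 atm
chalk: 1970 kg/m³ × 9.8 m/s² × 1001 m = 1.933×10^7 Pa = 190.7 atm
Total = 473.5 + 358.4 + 494.8 + 190.7 = 1517.4 atm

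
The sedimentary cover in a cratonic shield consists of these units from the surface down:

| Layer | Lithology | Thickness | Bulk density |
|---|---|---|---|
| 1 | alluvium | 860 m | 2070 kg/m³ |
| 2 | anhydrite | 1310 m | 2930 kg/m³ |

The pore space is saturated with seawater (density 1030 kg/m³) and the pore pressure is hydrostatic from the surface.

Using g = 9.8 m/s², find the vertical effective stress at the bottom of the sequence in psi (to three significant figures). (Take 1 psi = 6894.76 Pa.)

Overburden (lithostatic) stress σ_v:
alluvium: 2070 kg/m³ × 9.8 m/s² × 860 m = 1.745×10^7 Pa = 17.45 MPa
anhydrite: 2930 kg/m³ × 9.8 m/s² × 1310 m = 3.762×10^7 Pa = 37.62 MPa
Total = 17.45 + 37.62 = 55.061 MPa
Pore pressure P_p = 1030 kg/m³ × 9.8 m/s² × 2170 m = 2.190×10^7 Pa = 21.90 MPa
Effective stress σ' = σ_v − P_p = 55.06 − 21.90 = 33.157 MPa = 4809.1 psi

4810 psi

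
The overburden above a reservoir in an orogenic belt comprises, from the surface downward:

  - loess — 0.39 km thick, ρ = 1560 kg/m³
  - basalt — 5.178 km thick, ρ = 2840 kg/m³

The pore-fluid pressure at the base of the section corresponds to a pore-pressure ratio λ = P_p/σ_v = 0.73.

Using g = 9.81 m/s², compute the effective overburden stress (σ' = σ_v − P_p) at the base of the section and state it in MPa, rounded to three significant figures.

40.6 MPa

Overburden (lithostatic) stress σ_v:
loess: 1560 kg/m³ × 9.81 m/s² × 390 m = 5.968×10^6 Pa = 5.968 MPa
basalt: 2840 kg/m³ × 9.81 m/s² × 5178 m = 1.443×10^8 Pa = 144.3 MPa
Total = 5.968 + 144.3 = 150.23 MPa
Pore pressure P_p = λ·σ_v = 0.73 × 150.2 MPa = 109.7 MPa
Effective stress σ' = σ_v − P_p = 150.2 − 109.7 = 40.562 MPa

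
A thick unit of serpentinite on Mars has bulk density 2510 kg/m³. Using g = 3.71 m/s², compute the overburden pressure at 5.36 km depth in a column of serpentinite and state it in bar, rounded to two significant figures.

500 bar

serpentinite: 2510 kg/m³ × 3.71 m/s² × 5360 m = 4.991×10^7 Pa = 499.1 bar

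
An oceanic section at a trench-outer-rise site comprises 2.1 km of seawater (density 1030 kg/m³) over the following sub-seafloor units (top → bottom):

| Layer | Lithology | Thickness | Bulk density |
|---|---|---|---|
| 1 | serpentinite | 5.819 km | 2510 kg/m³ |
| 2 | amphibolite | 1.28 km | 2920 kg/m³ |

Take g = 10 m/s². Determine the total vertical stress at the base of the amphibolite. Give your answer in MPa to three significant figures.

205 MPa

seawater: 1030 kg/m³ × 10 m/s² × 2100 m = 2.163×10^7 Pa = 21.63 MPa
serpentinite: 2510 kg/m³ × 10 m/s² × 5819 m = 1.461×10^8 Pa = 146.1 MPa
amphibolite: 2920 kg/m³ × 10 m/s² × 1280 m = 3.738×10^7 Pa = 37.38 MPa
Total = 21.63 + 146.1 + 37.38 = 205.06 MPa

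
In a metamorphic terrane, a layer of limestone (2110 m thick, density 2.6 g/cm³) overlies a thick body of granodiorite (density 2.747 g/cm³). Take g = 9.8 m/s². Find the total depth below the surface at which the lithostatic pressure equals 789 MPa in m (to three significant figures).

29400 m

Pressure at base of upper layers: 2600×9.8×2110 = 5.376×10^7 Pa = 53.76 MPa
Remaining pressure to be supplied by granodiorite: 7.890×10^8 − 5.376×10^7 = 7.352×10^8 Pa
Additional depth in granodiorite = 7.352×10^8 Pa / (2747 kg/m³ × 9.8 m/s²) = 27311 m
Total depth = 2110 m + 27311 m = 29421 m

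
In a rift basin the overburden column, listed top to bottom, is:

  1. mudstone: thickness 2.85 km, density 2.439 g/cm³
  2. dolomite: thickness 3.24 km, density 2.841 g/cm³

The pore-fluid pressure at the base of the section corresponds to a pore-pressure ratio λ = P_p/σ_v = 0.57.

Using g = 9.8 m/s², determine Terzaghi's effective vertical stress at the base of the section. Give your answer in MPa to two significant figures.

68 MPa

Overburden (lithostatic) stress σ_v:
mudstone: 2439 kg/m³ × 9.8 m/s² × 2850 m = 6.812×10^7 Pa = 68.12 MPa
dolomite: 2841 kg/m³ × 9.8 m/s² × 3240 m = 9.021×10^7 Pa = 90.21 MPa
Total = 68.12 + 90.21 = 158.33 MPa
Pore pressure P_p = λ·σ_v = 0.57 × 158.3 MPa = 90.25 MPa
Effective stress σ' = σ_v − P_p = 158.3 − 90.25 = 68.081 MPa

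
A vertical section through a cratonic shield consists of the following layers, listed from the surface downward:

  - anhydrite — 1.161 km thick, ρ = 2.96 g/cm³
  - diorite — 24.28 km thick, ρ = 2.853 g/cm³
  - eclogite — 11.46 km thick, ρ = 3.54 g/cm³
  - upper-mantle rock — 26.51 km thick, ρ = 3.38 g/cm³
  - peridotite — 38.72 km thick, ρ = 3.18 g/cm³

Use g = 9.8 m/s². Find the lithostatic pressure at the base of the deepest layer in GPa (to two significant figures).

anhydrite: 2960 kg/m³ × 9.8 m/s² × 1161 m = 3.368×10^7 Pa = 0.03368 GPa
diorite: 2853 kg/m³ × 9.8 m/s² × 24280 m = 6.789×10^8 Pa = 0.6789 GPa
eclogite: 3540 kg/m³ × 9.8 m/s² × 11460 m = 3.976×10^8 Pa = 0.3976 GPa
upper-mantle rock: 3380 kg/m³ × 9.8 m/s² × 26510 m = 8.781×10^8 Pa = 0.8781 GPa
peridotite: 3180 kg/m³ × 9.8 m/s² × 38720 m = 1.207×10^9 Pa = 1.207 GPa
Total = 0.03368 + 0.6789 + 0.3976 + 0.8781 + 1.207 = 3.1949 GPa

3.2 GPa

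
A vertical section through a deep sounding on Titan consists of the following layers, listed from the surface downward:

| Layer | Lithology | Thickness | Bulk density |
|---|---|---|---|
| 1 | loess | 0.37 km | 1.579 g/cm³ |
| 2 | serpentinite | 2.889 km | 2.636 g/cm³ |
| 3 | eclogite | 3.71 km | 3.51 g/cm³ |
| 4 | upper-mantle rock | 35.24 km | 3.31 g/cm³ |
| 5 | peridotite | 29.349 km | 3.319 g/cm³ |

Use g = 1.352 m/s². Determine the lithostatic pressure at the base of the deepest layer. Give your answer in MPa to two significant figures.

loess: 1579 kg/m³ × 1.352 m/s² × 370 m = 7.899×10^5 Pa = 0.7899 MPa
serpentinite: 2636 kg/m³ × 1.352 m/s² × 2889 m = 1.030×10^7 Pa = 10.30 MPa
eclogite: 3510 kg/m³ × 1.352 m/s² × 3710 m = 1.761×10^7 Pa = 17.61 MPa
upper-mantle rock: 3310 kg/m³ × 1.352 m/s² × 35240 m = 1.577×10^8 Pa = 157.7 MPa
peridotite: 3319 kg/m³ × 1.352 m/s² × 29349 m = 1.317×10^8 Pa = 131.7 MPa
Total = 0.7899 + 10.30 + 17.61 + 157.7 + 131.7 = 318.09 MPa

320 MPa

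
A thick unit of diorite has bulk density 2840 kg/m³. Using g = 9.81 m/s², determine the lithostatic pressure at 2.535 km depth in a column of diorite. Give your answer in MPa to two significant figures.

71 MPa

diorite: 2840 kg/m³ × 9.81 m/s² × 2535 m = 7.063×10^7 Pa = 70.63 MPa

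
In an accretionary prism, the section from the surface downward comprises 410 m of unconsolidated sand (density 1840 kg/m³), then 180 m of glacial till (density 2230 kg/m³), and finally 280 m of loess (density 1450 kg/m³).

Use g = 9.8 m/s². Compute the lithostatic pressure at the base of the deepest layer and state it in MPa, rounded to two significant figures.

15 MPa

unconsolidated sand: 1840 kg/m³ × 9.8 m/s² × 410 m = 7.393×10^6 Pa = 7.393 MPa
glacial till: 2230 kg/m³ × 9.8 m/s² × 180 m = 3.934×10^6 Pa = 3.934 MPa
loess: 1450 kg/m³ × 9.8 m/s² × 280 m = 3.979×10^6 Pa = 3.979 MPa
Total = 7.393 + 3.934 + 3.979 = 15.306 MPa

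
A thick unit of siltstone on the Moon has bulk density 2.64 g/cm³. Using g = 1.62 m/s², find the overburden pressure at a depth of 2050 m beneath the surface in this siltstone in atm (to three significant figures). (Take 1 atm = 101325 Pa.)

siltstone: 2640 kg/m³ × 1.62 m/s² × 2050 m = 8.767×10^6 Pa = 86.53 atm

86.5 atm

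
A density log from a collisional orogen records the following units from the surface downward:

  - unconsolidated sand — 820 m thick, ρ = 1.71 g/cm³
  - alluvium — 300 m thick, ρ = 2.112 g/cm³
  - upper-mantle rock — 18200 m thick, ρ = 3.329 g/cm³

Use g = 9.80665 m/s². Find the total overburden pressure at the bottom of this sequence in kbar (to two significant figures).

unconsolidated sand: 1710 kg/m³ × 9.80665 m/s² × 820 m = 1.375×10^7 Pa = 0.1375 kbar
alluvium: 2112 kg/m³ × 9.80665 m/s² × 300 m = 6.213×10^6 Pa = 0.06213 kbar
upper-mantle rock: 3329 kg/m³ × 9.80665 m/s² × 18200 m = 5.942×10^8 Pa = 5.942 kbar
Total = 0.1375 + 0.06213 + 5.942 = 6.1413 kbar

6.1 kbar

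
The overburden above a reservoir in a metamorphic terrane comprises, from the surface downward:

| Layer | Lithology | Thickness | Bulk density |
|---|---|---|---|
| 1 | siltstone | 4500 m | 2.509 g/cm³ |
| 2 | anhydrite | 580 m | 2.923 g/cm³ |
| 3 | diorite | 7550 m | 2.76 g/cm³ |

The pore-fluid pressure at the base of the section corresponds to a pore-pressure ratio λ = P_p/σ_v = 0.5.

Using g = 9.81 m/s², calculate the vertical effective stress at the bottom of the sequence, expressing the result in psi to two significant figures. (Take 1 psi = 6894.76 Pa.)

24000 psi

Overburden (lithostatic) stress σ_v:
siltstone: 2509 kg/m³ × 9.81 m/s² × 4500 m = 1.108×10^8 Pa = 110.8 MPa
anhydrite: 2923 kg/m³ × 9.81 m/s² × 580 m = 1.663×10^7 Pa = 16.63 MPa
diorite: 2760 kg/m³ × 9.81 m/s² × 7550 m = 2.044×10^8 Pa = 204.4 MPa
Total = 110.8 + 16.63 + 204.4 = 331.81 MPa
Pore pressure P_p = λ·σ_v = 0.5 × 331.8 MPa = 165.9 MPa
Effective stress σ' = σ_v − P_p = 331.8 − 165.9 = 165.91 MPa = 24063 psi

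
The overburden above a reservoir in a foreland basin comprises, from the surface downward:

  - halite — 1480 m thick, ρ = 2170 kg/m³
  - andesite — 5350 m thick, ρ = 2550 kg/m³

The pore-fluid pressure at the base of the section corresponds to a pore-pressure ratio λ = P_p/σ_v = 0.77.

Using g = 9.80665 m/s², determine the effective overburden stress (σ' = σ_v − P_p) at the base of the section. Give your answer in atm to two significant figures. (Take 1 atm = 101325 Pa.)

380 atm

Overburden (lithostatic) stress σ_v:
halite: 2170 kg/m³ × 9.80665 m/s² × 1480 m = 3.150×10^7 Pa = 31.50 MPa
andesite: 2550 kg/m³ × 9.80665 m/s² × 5350 m = 1.338×10^8 Pa = 133.8 MPa
Total = 31.50 + 133.8 = 165.28 MPa
Pore pressure P_p = λ·σ_v = 0.77 × 165.3 MPa = 127.3 MPa
Effective stress σ' = σ_v − P_p = 165.3 − 127.3 = 38.015 MPa = 375.18 atm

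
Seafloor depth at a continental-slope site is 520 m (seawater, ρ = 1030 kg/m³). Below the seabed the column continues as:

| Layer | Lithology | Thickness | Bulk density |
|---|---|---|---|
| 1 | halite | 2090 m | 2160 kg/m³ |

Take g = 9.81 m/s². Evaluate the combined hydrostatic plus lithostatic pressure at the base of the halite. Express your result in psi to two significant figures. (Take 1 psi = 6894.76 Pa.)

seawater: 1030 kg/m³ × 9.81 m/s² × 520 m = 5.254×10^6 Pa = 762.1 psi
halite: 2160 kg/m³ × 9.81 m/s² × 2090 m = 4.429×10^7 Pa = 6423 psi
Total = 762.1 + 6423 = 7185.2 psi

7200 psi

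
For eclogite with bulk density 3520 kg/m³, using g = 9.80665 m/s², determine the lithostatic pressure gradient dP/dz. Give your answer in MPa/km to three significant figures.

34.5 MPa/km

dP/dz = ρg = 3520 kg/m³ × 9.80665 m/s² = 34519 Pa/m
= 34519 Pa/m × (1 MPa/km / 1000.0 Pa/m) = 34.519 MPa/km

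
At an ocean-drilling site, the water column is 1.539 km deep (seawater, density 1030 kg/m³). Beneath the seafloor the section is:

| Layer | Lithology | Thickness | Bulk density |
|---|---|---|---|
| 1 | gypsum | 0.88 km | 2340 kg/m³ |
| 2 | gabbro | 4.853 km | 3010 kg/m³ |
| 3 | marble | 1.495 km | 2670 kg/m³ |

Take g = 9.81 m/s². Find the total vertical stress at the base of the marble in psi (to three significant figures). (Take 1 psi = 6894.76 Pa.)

31600 psi

seawater: 1030 kg/m³ × 9.81 m/s² × 1539 m = 1.555×10^7 Pa = 2255 psi
gypsum: 2340 kg/m³ × 9.81 m/s² × 880 m = 2.020×10^7 Pa = 2930 psi
gabbro: 3010 kg/m³ × 9.81 m/s² × 4853 m = 1.433×10^8 Pa = 20784 psi
marble: 2670 kg/m³ × 9.81 m/s² × 1495 m = 3.916×10^7 Pa = 5679 psi
Total = 2255 + 2930 + 20784 + 5679 = 31649 psi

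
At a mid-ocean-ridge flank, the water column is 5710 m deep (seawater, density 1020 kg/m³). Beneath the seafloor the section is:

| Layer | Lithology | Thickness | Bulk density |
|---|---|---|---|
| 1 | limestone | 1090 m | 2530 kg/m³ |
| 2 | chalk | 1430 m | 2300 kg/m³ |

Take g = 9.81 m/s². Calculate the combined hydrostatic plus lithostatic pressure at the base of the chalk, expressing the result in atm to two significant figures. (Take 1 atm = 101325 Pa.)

seawater: 1020 kg/m³ × 9.81 m/s² × 5710 m = 5.714×10^7 Pa = 563.9 atm
limestone: 2530 kg/m³ × 9.81 m/s² × 1090 m = 2.705×10^7 Pa = 267.0 atm
chalk: 2300 kg/m³ × 9.81 m/s² × 1430 m = 3.227×10^7 Pa = 318.4 atm
Total = 563.9 + 267.0 + 318.4 = 1149.3 atm

1100 atm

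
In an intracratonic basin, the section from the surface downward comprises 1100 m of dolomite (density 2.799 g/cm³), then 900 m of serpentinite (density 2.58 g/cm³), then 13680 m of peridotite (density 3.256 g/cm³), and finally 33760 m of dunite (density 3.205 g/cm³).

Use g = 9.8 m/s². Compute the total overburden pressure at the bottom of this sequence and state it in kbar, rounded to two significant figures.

15 kbar

dolomite: 2799 kg/m³ × 9.8 m/s² × 1100 m = 3.017×10^7 Pa = 0.3017 kbar
serpentinite: 2580 kg/m³ × 9.8 m/s² × 900 m = 2.276×10^7 Pa = 0.2276 kbar
peridotite: 3256 kg/m³ × 9.8 m/s² × 13680 m = 4.365×10^8 Pa = 4.365 kbar
dunite: 3205 kg/m³ × 9.8 m/s² × 33760 m = 1.060×10^9 Pa = 10.60 kbar
Total = 0.3017 + 0.2276 + 4.365 + 10.60 = 15.498 kbar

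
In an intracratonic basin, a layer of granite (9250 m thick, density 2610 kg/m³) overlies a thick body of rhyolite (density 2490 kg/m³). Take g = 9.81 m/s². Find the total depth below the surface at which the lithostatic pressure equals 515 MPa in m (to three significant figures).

20600 m

Pressure at base of upper layers: 2610×9.81×9250 = 2.368×10^8 Pa = 236.8 MPa
Remaining pressure to be supplied by rhyolite: 5.150×10^8 − 2.368×10^8 = 2.782×10^8 Pa
Additional depth in rhyolite = 2.782×10^8 Pa / (2490 kg/m³ × 9.81 m/s²) = 11388 m
Total depth = 9250 m + 11388 m = 20638 m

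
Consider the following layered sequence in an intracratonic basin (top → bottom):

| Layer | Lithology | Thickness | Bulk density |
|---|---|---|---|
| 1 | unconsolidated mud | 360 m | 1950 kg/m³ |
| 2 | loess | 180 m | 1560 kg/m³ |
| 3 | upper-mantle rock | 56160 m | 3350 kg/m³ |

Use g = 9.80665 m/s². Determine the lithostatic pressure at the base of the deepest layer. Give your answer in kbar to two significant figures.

unconsolidated mud: 1950 kg/m³ × 9.80665 m/s² × 360 m = 6.884×10^6 Pa = 0.06884 kbar
loess: 1560 kg/m³ × 9.80665 m/s² × 180 m = 2.754×10^6 Pa = 0.02754 kbar
upper-mantle rock: 3350 kg/m³ × 9.80665 m/s² × 56160 m = 1.845×10^9 Pa = 18.45 kbar
Total = 0.06884 + 0.02754 + 18.45 = 18.546 kbar

19 kbar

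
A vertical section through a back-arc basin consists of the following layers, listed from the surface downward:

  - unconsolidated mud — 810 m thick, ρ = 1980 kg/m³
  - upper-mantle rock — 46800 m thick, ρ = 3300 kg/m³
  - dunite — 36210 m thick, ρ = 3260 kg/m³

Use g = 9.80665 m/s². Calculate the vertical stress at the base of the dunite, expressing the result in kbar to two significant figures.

unconsolidated mud: 1980 kg/m³ × 9.80665 m/s² × 810 m = 1.573×10^7 Pa = 0.1573 kbar
upper-mantle rock: 3300 kg/m³ × 9.80665 m/s² × 46800 m = 1.515×10^9 Pa = 15.15 kbar
dunite: 3260 kg/m³ × 9.80665 m/s² × 36210 m = 1.158×10^9 Pa = 11.58 kbar
Total = 0.1573 + 15.15 + 11.58 = 26.879 kbar

27 kbar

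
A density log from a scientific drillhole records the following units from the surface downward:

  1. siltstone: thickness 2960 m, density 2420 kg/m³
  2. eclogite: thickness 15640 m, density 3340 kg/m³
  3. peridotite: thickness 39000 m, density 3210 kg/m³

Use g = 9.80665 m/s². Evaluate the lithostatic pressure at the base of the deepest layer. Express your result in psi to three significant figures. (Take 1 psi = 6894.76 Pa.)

263000 psi

siltstone: 2420 kg/m³ × 9.80665 m/s² × 2960 m = 7.025×10^7 Pa = 10188 psi
eclogite: 3340 kg/m³ × 9.80665 m/s² × 15640 m = 5.123×10^8 Pa = 74299 psi
peridotite: 3210 kg/m³ × 9.80665 m/s² × 39000 m = 1.228×10^9 Pa = 1.781×10^5 psi
Total = 10188 + 74299 + 1.781×10^5 = 2.6255×10^5 psi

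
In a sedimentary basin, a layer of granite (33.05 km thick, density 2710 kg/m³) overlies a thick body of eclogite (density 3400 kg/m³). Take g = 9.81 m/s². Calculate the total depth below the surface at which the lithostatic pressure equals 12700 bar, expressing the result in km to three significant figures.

Pressure at base of upper layers: 2710×9.81×33050 = 8.786×10^8 Pa = 8786 bar
Remaining pressure to be supplied by eclogite: 1.270×10^9 − 8.786×10^8 = 3.914×10^8 Pa
Additional depth in eclogite = 3.914×10^8 Pa / (3400 kg/m³ × 9.81 m/s²) = 11734 m
Total depth = 33050 m + 11734 m = 44784 m
= 44.784 km

44.8 km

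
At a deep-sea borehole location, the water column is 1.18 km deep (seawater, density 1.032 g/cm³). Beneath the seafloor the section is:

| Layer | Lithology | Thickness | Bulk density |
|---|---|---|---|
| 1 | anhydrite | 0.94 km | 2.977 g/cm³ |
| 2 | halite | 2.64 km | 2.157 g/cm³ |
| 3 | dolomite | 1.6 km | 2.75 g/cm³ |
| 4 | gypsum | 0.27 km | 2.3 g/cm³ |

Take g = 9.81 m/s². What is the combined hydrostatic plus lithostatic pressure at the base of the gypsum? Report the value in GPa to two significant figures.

seawater: 1032 kg/m³ × 9.81 m/s² × 1180 m = 1.195×10^7 Pa = 0.01195 GPa
anhydrite: 2977 kg/m³ × 9.81 m/s² × 940 m = 2.745×10^7 Pa = 0.02745 GPa
halite: 2157 kg/m³ × 9.81 m/s² × 2640 m = 5.586×10^7 Pa = 0.05586 GPa
dolomite: 2750 kg/m³ × 9.81 m/s² × 1600 m = 4.316×10^7 Pa = 0.04316 GPa
gypsum: 2300 kg/m³ × 9.81 m/s² × 270 m = 6.092×10^6 Pa = 6.092×10^-3 GPa
Total = 0.01195 + 0.02745 + 0.05586 + 0.04316 + 6.092×10^-3 = 0.14452 GPa

0.14 GPa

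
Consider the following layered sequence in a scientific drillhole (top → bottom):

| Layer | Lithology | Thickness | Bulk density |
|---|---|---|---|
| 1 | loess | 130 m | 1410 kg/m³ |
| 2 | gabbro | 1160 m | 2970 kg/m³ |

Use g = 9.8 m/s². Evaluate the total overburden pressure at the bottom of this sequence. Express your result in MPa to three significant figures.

loess: 1410 kg/m³ × 9.8 m/s² × 130 m = 1.796×10^6 Pa = 1.796 MPa
gabbro: 2970 kg/m³ × 9.8 m/s² × 1160 m = 3.376×10^7 Pa = 33.76 MPa
Total = 1.796 + 33.76 = 35.559 MPa

35.6 MPa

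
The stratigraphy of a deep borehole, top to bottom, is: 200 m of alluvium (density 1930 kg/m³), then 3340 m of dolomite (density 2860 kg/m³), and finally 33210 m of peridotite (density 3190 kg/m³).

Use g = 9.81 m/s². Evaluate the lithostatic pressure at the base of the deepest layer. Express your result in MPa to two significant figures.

1100 MPa

alluvium: 1930 kg/m³ × 9.81 m/s² × 200 m = 3.787×10^6 Pa = 3.787 MPa
dolomite: 2860 kg/m³ × 9.81 m/s² × 3340 m = 9.371×10^7 Pa = 93.71 MPa
peridotite: 3190 kg/m³ × 9.81 m/s² × 33210 m = 1.039×10^9 Pa = 1039 MPa
Total = 3.787 + 93.71 + 1039 = 1136.8 MPa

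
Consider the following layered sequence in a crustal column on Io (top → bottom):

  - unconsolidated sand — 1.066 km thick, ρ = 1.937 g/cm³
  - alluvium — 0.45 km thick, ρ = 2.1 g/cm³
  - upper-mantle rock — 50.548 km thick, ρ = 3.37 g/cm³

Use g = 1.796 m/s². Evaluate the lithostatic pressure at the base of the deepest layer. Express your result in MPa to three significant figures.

311 MPa

unconsolidated sand: 1937 kg/m³ × 1.796 m/s² × 1066 m = 3.708×10^6 Pa = 3.708 MPa
alluvium: 2100 kg/m³ × 1.796 m/s² × 450 m = 1.697×10^6 Pa = 1.697 MPa
upper-mantle rock: 3370 kg/m³ × 1.796 m/s² × 50548 m = 3.059×10^8 Pa = 305.9 MPa
Total = 3.708 + 1.697 + 305.9 = 311.35 MPa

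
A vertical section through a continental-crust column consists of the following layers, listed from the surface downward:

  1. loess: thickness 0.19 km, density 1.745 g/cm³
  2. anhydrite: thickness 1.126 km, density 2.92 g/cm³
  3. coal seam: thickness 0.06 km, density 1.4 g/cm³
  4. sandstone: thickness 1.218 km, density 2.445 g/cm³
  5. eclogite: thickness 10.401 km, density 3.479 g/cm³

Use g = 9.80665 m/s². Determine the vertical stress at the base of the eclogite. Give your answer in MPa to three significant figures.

420 MPa

loess: 1745 kg/m³ × 9.80665 m/s² × 190 m = 3.251×10^6 Pa = 3.251 MPa
anhydrite: 2920 kg/m³ × 9.80665 m/s² × 1126 m = 3.224×10^7 Pa = 32.24 MPa
coal seam: 1400 kg/m³ × 9.80665 m/s² × 60 m = 8.238×10^5 Pa = 0.8238 MPa
sandstone: 2445 kg/m³ × 9.80665 m/s² × 1218 m = 2.920×10^7 Pa = 29.20 MPa
eclogite: 3479 kg/m³ × 9.80665 m/s² × 10401 m = 3.549×10^8 Pa = 354.9 MPa
Total = 3.251 + 32.24 + 0.8238 + 29.20 + 354.9 = 420.38 MPa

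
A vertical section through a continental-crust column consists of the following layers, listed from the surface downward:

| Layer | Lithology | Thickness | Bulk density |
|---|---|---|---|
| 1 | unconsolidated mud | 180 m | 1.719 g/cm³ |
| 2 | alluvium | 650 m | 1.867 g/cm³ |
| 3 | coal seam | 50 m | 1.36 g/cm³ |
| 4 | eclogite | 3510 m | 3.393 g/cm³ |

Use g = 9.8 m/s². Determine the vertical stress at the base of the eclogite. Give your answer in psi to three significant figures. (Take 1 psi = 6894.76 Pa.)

19200 psi

unconsolidated mud: 1719 kg/m³ × 9.8 m/s² × 180 m = 3.032×10^6 Pa = 439.8 psi
alluvium: 1867 kg/m³ × 9.8 m/s² × 650 m = 1.189×10^7 Pa = 1725 psi
coal seam: 1360 kg/m³ × 9.8 m/s² × 50 m = 6.664×10^5 Pa = 96.65 psi
eclogite: 3393 kg/m³ × 9.8 m/s² × 3510 m = 1.167×10^8 Pa = 16928 psi
Total = 439.8 + 1725 + 96.65 + 16928 = 19189 psi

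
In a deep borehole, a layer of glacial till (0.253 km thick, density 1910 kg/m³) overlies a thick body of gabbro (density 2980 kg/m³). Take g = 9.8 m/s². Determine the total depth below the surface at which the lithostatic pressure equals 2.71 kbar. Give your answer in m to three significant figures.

Pressure at base of upper layers: 1910×9.8×253 = 4.736×10^6 Pa = 0.04736 kbar
Remaining pressure to be supplied by gabbro: 2.710×10^8 − 4.736×10^6 = 2.663×10^8 Pa
Additional depth in gabbro = 2.663×10^8 Pa / (2980 kg/m³ × 9.8 m/s²) = 9117.4 m
Total depth = 253 m + 9117.4 m = 9370.4 m

9370 m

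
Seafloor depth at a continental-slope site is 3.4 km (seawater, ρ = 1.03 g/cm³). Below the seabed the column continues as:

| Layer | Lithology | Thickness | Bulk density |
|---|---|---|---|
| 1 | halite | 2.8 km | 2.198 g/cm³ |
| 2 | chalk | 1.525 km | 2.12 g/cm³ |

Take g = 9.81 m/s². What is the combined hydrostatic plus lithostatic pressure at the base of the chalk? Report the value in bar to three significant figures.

1260 bar

seawater: 1030 kg/m³ × 9.81 m/s² × 3400 m = 3.435×10^7 Pa = 343.5 bar
halite: 2198 kg/m³ × 9.81 m/s² × 2800 m = 6.037×10^7 Pa = 603.7 bar
chalk: 2120 kg/m³ × 9.81 m/s² × 1525 m = 3.172×10^7 Pa = 317.2 bar
Total = 343.5 + 603.7 + 317.2 = 1264.5 bar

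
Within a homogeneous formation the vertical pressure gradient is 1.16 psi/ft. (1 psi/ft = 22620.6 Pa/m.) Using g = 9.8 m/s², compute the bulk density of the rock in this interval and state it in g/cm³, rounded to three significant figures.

2.68 g/cm³

ρ = (dP/dz)/g = 1.16 psi/ft / 9.8 m/s² = 26240 Pa/m / 9.8 m/s² = 2677.5 kg/m³
= 2.678 g/cm³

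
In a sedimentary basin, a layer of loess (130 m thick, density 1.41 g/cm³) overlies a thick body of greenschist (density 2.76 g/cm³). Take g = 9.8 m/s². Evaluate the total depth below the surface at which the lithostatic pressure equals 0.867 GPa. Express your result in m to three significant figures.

32100 m

Pressure at base of upper layers: 1410×9.8×130 = 1.796×10^6 Pa = 1.796×10^-3 GPa
Remaining pressure to be supplied by greenschist: 8.670×10^8 − 1.796×10^6 = 8.652×10^8 Pa
Additional depth in greenschist = 8.652×10^8 Pa / (2760 kg/m³ × 9.8 m/s²) = 31988 m
Total depth = 130 m + 31988 m = 32118 m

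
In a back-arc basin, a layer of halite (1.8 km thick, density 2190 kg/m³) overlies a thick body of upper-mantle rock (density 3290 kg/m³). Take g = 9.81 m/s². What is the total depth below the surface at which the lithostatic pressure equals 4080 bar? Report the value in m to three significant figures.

Pressure at base of upper layers: 2190×9.81×1800 = 3.867×10^7 Pa = 386.7 bar
Remaining pressure to be supplied by upper-mantle rock: 4.080×10^8 − 3.867×10^7 = 3.693×10^8 Pa
Additional depth in upper-mantle rock = 3.693×10^8 Pa / (3290 kg/m³ × 9.81 m/s²) = 11443 m
Total depth = 1800 m + 11443 m = 13243 m

13200 m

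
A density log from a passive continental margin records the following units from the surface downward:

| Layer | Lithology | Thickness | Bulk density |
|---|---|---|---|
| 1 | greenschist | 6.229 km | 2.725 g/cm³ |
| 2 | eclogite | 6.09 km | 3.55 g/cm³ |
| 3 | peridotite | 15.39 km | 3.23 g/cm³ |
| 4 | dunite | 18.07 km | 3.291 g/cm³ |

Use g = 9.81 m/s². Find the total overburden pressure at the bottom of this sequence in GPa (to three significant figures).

greenschist: 2725 kg/m³ × 9.81 m/s² × 6229 m = 1.665×10^8 Pa = 0.1665 GPa
eclogite: 3550 kg/m³ × 9.81 m/s² × 6090 m = 2.121×10^8 Pa = 0.2121 GPa
peridotite: 3230 kg/m³ × 9.81 m/s² × 15390 m = 4.877×10^8 Pa = 0.4877 GPa
dunite: 3291 kg/m³ × 9.81 m/s² × 18070 m = 5.834×10^8 Pa = 0.5834 GPa
Total = 0.1665 + 0.2121 + 0.4877 + 0.5834 = 1.4496 GPa

1.45 GPa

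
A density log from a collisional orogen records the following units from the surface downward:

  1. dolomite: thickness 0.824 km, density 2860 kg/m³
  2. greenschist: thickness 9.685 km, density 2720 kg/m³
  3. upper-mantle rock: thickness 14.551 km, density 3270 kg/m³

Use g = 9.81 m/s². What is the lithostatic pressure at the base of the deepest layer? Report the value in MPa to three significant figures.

dolomite: 2860 kg/m³ × 9.81 m/s² × 824 m = 2.312×10^7 Pa = 23.12 MPa
greenschist: 2720 kg/m³ × 9.81 m/s² × 9685 m = 2.584×10^8 Pa = 258.4 MPa
upper-mantle rock: 3270 kg/m³ × 9.81 m/s² × 14551 m = 4.668×10^8 Pa = 466.8 MPa
Total = 23.12 + 258.4 + 466.8 = 748.32 MPa

748 MPa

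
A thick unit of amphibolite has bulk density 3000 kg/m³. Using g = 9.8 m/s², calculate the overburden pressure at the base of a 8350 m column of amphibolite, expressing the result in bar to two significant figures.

2500 bar

amphibolite: 3000 kg/m³ × 9.8 m/s² × 8350 m = 2.455×10^8 Pa = 2455 bar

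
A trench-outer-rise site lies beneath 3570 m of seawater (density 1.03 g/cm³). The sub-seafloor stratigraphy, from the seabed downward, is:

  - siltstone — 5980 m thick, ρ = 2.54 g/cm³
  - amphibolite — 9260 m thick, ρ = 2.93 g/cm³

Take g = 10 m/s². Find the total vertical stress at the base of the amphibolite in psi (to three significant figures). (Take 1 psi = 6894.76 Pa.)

seawater: 1030 kg/m³ × 10 m/s² × 3570 m = 3.677×10^7 Pa = 5333 psi
siltstone: 2540 kg/m³ × 10 m/s² × 5980 m = 1.519×10^8 Pa = 22030 psi
amphibolite: 2930 kg/m³ × 10 m/s² × 9260 m = 2.713×10^8 Pa = 39351 psi
Total = 5333 + 22030 + 39351 = 66715 psi

66700 psi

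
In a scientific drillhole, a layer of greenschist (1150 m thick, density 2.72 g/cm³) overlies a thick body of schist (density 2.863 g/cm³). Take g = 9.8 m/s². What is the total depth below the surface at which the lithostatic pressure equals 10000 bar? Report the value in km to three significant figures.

35.7 km

Pressure at base of upper layers: 2720×9.8×1150 = 3.065×10^7 Pa = 306.5 bar
Remaining pressure to be supplied by schist: 1.000×10^9 − 3.065×10^7 = 9.693×10^8 Pa
Additional depth in schist = 9.693×10^8 Pa / (2863 kg/m³ × 9.8 m/s²) = 34549 m
Total depth = 1150 m + 34549 m = 35699 m
= 35.699 km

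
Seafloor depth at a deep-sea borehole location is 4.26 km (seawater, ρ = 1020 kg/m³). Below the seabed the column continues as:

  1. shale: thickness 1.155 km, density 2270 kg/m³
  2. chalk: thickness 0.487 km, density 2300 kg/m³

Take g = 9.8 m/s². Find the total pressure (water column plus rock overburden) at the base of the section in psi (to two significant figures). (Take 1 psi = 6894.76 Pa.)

11000 psi

seawater: 1020 kg/m³ × 9.8 m/s² × 4260 m = 4.258×10^7 Pa = 6176 psi
shale: 2270 kg/m³ × 9.8 m/s² × 1155 m = 2.569×10^7 Pa = 3727 psi
chalk: 2300 kg/m³ × 9.8 m/s² × 487 m = 1.098×10^7 Pa = 1592 psi
Total = 6176 + 3727 + 1592 = 11495 psi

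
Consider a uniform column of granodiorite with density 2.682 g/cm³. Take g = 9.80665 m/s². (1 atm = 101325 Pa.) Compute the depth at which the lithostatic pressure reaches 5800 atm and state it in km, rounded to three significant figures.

h = P/(ρg) = 5800 atm / (2682 kg/m³ × 9.80665 m/s²) = 5.877×10^8 Pa / 26301 Pa/m = 22344 m
= 22.344 km

22.3 km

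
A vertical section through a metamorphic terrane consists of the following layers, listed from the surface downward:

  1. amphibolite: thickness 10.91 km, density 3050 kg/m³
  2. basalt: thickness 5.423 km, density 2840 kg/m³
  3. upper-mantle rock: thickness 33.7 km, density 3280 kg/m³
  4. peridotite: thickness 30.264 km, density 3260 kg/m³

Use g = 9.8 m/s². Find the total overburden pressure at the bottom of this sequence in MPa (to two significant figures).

amphibolite: 3050 kg/m³ × 9.8 m/s² × 10910 m = 3.261×10^8 Pa = 326.1 MPa
basalt: 2840 kg/m³ × 9.8 m/s² × 5423 m = 1.509×10^8 Pa = 150.9 MPa
upper-mantle rock: 3280 kg/m³ × 9.8 m/s² × 33700 m = 1.083×10^9 Pa = 1083 MPa
peridotite: 3260 kg/m³ × 9.8 m/s² × 30264 m = 9.669×10^8 Pa = 966.9 MPa
Total = 326.1 + 150.9 + 1083 + 966.9 = 2527.2 MPa

2500 MPa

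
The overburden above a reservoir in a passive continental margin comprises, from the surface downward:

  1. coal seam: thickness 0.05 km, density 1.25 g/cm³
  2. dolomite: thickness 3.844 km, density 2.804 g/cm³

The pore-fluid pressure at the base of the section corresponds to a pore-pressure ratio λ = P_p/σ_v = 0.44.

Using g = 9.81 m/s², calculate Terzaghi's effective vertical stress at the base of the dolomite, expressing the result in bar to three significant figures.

596 bar

Overburden (lithostatic) stress σ_v:
coal seam: 1250 kg/m³ × 9.81 m/s² × 50 m = 6.131×10^5 Pa = 0.6131 MPa
dolomite: 2804 kg/m³ × 9.81 m/s² × 3844 m = 1.057×10^8 Pa = 105.7 MPa
Total = 0.6131 + 105.7 = 106.35 MPa
Pore pressure P_p = λ·σ_v = 0.44 × 106.4 MPa = 46.79 MPa
Effective stress σ' = σ_v − P_p = 106.4 − 46.79 = 59.557 MPa = 595.57 bar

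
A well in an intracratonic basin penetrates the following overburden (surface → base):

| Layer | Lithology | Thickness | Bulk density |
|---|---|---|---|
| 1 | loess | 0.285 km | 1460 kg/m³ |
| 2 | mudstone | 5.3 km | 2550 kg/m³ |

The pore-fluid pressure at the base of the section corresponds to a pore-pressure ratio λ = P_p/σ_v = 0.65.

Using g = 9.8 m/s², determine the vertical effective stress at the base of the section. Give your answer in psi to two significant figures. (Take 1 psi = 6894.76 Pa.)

6900 psi

Overburden (lithostatic) stress σ_v:
loess: 1460 kg/m³ × 9.8 m/s² × 285 m = 4.078×10^6 Pa = 4.078 MPa
mudstone: 2550 kg/m³ × 9.8 m/s² × 5300 m = 1.324×10^8 Pa = 132.4 MPa
Total = 4.078 + 132.4 = 136.52 MPa
Pore pressure P_p = λ·σ_v = 0.65 × 136.5 MPa = 88.74 MPa
Effective stress σ' = σ_v − P_p = 136.5 − 88.74 = 47.784 MPa = 6930.4 psi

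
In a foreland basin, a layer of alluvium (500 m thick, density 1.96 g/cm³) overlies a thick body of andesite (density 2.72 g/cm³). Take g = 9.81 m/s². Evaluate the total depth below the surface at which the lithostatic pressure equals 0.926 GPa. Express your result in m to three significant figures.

34800 m

Pressure at base of upper layers: 1960×9.81×500 = 9.614×10^6 Pa = 9.614×10^-3 GPa
Remaining pressure to be supplied by andesite: 9.260×10^8 − 9.614×10^6 = 9.164×10^8 Pa
Additional depth in andesite = 9.164×10^8 Pa / (2720 kg/m³ × 9.81 m/s²) = 34343 m
Total depth = 500 m + 34343 m = 34843 m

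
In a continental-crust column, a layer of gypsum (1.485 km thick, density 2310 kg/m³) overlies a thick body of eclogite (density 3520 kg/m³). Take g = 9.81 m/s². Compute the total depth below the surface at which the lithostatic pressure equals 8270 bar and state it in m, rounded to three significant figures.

Pressure at base of upper layers: 2310×9.81×1485 = 3.365×10^7 Pa = 336.5 bar
Remaining pressure to be supplied by eclogite: 8.270×10^8 − 3.365×10^7 = 7.933×10^8 Pa
Additional depth in eclogite = 7.933×10^8 Pa / (3520 kg/m³ × 9.81 m/s²) = 22975 m
Total depth = 1485 m + 22975 m = 24460 m

24500 m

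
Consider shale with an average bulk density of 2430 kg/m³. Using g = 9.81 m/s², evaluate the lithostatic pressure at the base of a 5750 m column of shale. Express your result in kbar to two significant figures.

1.4 kbar

shale: 2430 kg/m³ × 9.81 m/s² × 5750 m = 1.371×10^8 Pa = 1.371 kbar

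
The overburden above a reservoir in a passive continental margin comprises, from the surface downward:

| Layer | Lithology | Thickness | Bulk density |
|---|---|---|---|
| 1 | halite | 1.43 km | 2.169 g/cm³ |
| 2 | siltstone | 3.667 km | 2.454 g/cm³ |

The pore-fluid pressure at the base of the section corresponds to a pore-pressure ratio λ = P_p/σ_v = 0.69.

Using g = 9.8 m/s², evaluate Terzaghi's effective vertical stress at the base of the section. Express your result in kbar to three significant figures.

Overburden (lithostatic) stress σ_v:
halite: 2169 kg/m³ × 9.8 m/s² × 1430 m = 3.040×10^7 Pa = 30.40 MPa
siltstone: 2454 kg/m³ × 9.8 m/s² × 3667 m = 8.819×10^7 Pa = 88.19 MPa
Total = 30.40 + 88.19 = 118.58 MPa
Pore pressure P_p = λ·σ_v = 0.69 × 118.6 MPa = 81.82 MPa
Effective stress σ' = σ_v − P_p = 118.6 − 81.82 = 36.761 MPa = 0.36761 kbar

0.368 kbar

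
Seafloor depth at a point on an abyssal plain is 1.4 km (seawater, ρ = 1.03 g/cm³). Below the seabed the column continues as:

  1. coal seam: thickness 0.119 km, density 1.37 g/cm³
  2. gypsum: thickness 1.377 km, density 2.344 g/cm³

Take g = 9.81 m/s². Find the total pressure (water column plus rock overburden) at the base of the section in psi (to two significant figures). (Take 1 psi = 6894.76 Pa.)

6900 psi

seawater: 1030 kg/m³ × 9.81 m/s² × 1400 m = 1.415×10^7 Pa = 2052 psi
coal seam: 1370 kg/m³ × 9.81 m/s² × 119 m = 1.599×10^6 Pa = 232.0 psi
gypsum: 2344 kg/m³ × 9.81 m/s² × 1377 m = 3.166×10^7 Pa = 4592 psi
Total = 2052 + 232.0 + 4592 = 6876.1 psi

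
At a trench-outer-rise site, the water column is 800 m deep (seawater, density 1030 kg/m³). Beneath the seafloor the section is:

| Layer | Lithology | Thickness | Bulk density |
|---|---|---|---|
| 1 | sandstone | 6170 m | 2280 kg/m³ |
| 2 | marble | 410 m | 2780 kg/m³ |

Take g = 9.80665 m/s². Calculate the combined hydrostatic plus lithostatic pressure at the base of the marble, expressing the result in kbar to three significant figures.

seawater: 1030 kg/m³ × 9.80665 m/s² × 800 m = 8.081×10^6 Pa = 0.08081 kbar
sandstone: 2280 kg/m³ × 9.80665 m/s² × 6170 m = 1.380×10^8 Pa = 1.380 kbar
marble: 2780 kg/m³ × 9.80665 m/s² × 410 m = 1.118×10^7 Pa = 0.1118 kbar
Total = 0.08081 + 1.380 + 0.1118 = 1.5721 kbar

1.57 kbar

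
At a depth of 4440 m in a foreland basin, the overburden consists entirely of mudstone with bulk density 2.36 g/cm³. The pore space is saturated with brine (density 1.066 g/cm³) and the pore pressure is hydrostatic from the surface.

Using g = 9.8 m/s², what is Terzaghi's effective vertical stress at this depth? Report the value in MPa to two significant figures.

56 MPa

Overburden (lithostatic) stress σ_v:
mudstone: 2360 kg/m³ × 9.8 m/s² × 4440 m = 1.027×10^8 Pa = 102.7 MPa
Pore pressure P_p = 1066 kg/m³ × 9.8 m/s² × 4440 m = 4.638×10^7 Pa = 46.38 MPa
Effective stress σ' = σ_v − P_p = 102.7 − 46.38 = 56.305 MPa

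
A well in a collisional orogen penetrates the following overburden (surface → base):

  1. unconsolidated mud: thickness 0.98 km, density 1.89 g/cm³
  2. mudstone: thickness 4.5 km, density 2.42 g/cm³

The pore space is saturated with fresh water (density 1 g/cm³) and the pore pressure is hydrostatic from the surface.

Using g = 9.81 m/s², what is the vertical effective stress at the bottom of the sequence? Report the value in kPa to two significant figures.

Overburden (lithostatic) stress σ_v:
unconsolidated mud: 1890 kg/m³ × 9.81 m/s² × 980 m = 1.817×10^7 Pa = 18.17 MPa
mudstone: 2420 kg/m³ × 9.81 m/s² × 4500 m = 1.068×10^8 Pa = 106.8 MPa
Total = 18.17 + 106.8 = 125.00 MPa
Pore pressure P_p = 1000 kg/m³ × 9.81 m/s² × 5480 m = 5.376×10^7 Pa = 53.76 MPa
Effective stress σ' = σ_v − P_p = 125.0 − 53.76 = 71.242 MPa = 71242 kPa

71000 kPa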